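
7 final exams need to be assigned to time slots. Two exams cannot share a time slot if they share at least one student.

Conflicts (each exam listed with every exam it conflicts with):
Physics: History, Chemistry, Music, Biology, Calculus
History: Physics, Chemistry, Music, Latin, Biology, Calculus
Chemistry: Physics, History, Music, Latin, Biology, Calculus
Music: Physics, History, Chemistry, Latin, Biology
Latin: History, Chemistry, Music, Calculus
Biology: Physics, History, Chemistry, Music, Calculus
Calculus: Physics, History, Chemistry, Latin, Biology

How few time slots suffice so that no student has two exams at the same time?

Physics, History, Chemistry, Biology, Calculus pairwise conflict, so at least 5 time slots are needed.
5 time slots suffice: Physics=3, History=1, Chemistry=2, Music=4, Latin=3, Biology=5, Calculus=4. Every pair that conflicts lands in different time slots.

5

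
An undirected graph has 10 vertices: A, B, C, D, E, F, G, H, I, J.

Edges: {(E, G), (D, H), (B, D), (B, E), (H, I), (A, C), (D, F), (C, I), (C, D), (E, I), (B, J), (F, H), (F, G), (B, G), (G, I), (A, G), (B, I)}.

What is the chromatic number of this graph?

4

B, E, G, I form a clique, so at least 4 colors are needed.
4 colors suffice: color 1 → {D, G, J}; color 2 → {A, F, I}; color 3 → {B, C, H}; color 4 → {E}. Every edge joins two different colors.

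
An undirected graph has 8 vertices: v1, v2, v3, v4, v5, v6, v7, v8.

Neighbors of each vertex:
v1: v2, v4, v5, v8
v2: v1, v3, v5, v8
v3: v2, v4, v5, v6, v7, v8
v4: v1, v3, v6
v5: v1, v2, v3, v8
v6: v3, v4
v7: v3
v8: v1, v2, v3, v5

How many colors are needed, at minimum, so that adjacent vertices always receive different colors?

4

v1, v2, v5, v8 are mutually adjacent (a clique of size 4), so at least 4 colors are needed.
One proper 4-coloring: v1=1, v2=4, v3=1, v4=2, v5=3, v6=3, v7=2, v8=2. No two adjacent vertices share a color.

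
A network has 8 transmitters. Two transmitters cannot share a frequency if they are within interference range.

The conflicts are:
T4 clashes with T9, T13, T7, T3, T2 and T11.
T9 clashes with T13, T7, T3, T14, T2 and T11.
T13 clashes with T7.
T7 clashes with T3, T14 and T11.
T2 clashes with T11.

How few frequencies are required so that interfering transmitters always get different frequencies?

4

T4, T9, T7, T11 pairwise conflict, so at least 4 frequencies are needed.
4 frequencies suffice: frequency 1 → {T9}; frequency 2 → {T7, T2}; frequency 3 → {T4, T14}; frequency 4 → {T13, T3, T11}. Each listed conflict is separated.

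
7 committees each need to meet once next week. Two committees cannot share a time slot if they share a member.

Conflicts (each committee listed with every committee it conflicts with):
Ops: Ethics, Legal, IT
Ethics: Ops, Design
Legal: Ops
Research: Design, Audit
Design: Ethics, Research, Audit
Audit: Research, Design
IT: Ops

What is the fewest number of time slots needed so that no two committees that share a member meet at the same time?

Research, Design, Audit pairwise conflict, so at least 3 time slots are needed.
3 time slots suffice: time slot 1 → {Ops, Design}; time slot 2 → {Ethics, Legal, Audit, IT}; time slot 3 → {Research}. No two conflicting committees share a time slot.

3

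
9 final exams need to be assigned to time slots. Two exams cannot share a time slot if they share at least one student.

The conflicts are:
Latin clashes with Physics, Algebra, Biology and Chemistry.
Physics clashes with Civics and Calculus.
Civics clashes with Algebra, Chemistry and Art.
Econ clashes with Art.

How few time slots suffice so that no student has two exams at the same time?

Latin and Physics conflict, so at least 2 time slots are needed.
A valid assignment using 2 time slots: Latin=1, Physics=2, Civics=1, Econ=1, Calculus=1, Algebra=2, Biology=2, Chemistry=2, Art=2. Every pair that conflicts lands in different time slots.

2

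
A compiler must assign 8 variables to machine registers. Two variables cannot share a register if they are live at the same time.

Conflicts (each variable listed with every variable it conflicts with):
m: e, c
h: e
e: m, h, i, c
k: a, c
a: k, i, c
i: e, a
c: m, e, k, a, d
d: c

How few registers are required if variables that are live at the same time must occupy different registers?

m, e, c pairwise conflict, so at least 3 registers are needed.
3 registers suffice: register 1 → {h, i, c}; register 2 → {e, a, d}; register 3 → {m, k}. Each listed conflict is separated.

3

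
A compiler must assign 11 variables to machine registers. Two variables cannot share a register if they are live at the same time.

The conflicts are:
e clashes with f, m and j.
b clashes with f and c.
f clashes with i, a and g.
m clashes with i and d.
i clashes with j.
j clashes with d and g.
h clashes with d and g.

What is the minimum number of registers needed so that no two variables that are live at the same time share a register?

b and c conflict, so at least 2 registers are needed.
2 registers suffice: register 1 → {f, m, c, j, h}; register 2 → {e, b, i, d, a, g}. Every pair that conflicts lands in different registers.

2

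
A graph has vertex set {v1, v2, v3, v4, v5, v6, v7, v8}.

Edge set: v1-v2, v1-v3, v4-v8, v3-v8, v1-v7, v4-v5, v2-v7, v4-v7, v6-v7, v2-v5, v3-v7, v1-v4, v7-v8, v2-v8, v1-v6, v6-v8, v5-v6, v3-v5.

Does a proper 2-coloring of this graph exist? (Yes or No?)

v1, v2, v7 form a triangle, so at least 3 colors are needed.
So 2 colors are not enough.

No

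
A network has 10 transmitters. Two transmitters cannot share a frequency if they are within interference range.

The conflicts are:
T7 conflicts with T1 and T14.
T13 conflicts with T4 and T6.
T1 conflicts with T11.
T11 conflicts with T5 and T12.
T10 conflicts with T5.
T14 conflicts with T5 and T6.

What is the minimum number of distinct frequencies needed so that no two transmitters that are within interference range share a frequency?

The cycle T11-T5-T14-T7-T1-T11 has odd length 5, so it cannot be 2-colored; at least 3 frequencies are needed.
3 frequencies suffice: frequency 1 → {T13, T11, T10, T14}; frequency 2 → {T1, T4, T5, T12, T6}; frequency 3 → {T7}. Each listed conflict is separated.

3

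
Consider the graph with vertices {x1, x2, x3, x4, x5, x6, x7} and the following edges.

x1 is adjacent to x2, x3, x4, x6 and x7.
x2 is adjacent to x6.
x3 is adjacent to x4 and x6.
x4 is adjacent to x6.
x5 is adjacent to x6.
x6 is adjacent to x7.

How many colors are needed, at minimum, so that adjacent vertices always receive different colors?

4

x1, x3, x4, x6 are pairwise adjacent (a clique of size 4), so at least 4 colors are needed.
4 colors suffice: color 1 → {x6}; color 2 → {x1, x5}; color 3 → {x2, x4, x7}; color 4 → {x3}. No two adjacent vertices share a color.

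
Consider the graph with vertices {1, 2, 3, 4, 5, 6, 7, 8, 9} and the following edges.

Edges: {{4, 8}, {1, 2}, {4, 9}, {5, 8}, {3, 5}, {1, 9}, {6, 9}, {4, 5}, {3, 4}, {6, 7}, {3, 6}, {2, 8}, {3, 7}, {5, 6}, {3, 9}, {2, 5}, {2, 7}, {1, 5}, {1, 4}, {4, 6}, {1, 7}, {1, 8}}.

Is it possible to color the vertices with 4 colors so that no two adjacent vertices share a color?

Yes

The chromatic number is 4. 3, 4, 5, 6 are pairwise adjacent (a clique of size 4), so at least 4 colors are needed.
4 colors suffice: color a → {2, 4}; color b → {5, 7, 9}; color c → {1, 3}; color d → {6, 8}.
That is already a proper 4-coloring.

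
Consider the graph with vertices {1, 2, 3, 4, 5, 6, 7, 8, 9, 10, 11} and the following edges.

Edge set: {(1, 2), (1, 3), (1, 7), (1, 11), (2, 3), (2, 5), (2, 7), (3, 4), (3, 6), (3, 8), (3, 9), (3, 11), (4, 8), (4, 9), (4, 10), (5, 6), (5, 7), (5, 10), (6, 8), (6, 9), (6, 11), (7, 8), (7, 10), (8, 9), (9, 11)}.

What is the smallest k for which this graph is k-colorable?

3, 4, 8, 9 are mutually adjacent (a clique of size 4), so at least 4 colors are needed.
4 colors suffice: color a → {3, 7}; color b → {2, 9, 10}; color c → {5, 8, 11}; color d → {1, 4, 6}. No two adjacent vertices share a color.

4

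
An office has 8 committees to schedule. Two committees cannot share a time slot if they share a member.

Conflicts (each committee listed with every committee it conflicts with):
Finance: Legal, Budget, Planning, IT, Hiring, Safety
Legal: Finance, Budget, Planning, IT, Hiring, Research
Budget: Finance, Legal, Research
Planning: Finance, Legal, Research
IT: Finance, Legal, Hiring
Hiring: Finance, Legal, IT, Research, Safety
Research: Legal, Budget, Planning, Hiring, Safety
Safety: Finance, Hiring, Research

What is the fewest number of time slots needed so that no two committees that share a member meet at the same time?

Finance, Legal, IT, Hiring pairwise conflict, so at least 4 time slots are needed.
A valid assignment using 4 time slots: Finance=2, Legal=1, Budget=3, Planning=3, IT=4, Hiring=3, Research=2, Safety=1. No two conflicting committees share a time slot.

4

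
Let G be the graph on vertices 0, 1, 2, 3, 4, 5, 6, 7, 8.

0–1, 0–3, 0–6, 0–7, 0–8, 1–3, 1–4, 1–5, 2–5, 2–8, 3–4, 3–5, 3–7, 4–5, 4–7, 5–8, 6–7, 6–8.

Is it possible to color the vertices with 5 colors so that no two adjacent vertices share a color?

The chromatic number is 4. 1, 3, 4, 5 form a clique, so at least 4 colors are needed.
A valid assignment using 4 colors: 0=red, 1=yellow, 2=green, 3=blue, 4=green, 5=red, 6=green, 7=yellow, 8=blue.
Since 5 ≥ 4, a proper 5-coloring certainly exists.

Yes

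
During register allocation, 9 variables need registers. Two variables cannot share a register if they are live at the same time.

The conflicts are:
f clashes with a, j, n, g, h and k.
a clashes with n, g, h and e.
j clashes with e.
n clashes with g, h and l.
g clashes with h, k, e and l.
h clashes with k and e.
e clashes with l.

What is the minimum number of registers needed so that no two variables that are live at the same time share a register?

f, a, n, g, h are mutually in conflict, so at least 5 registers are needed.
A valid assignment using 5 registers: f=2, a=5, j=1, n=4, g=1, h=3, k=4, e=2, l=3. Each listed conflict is separated.

5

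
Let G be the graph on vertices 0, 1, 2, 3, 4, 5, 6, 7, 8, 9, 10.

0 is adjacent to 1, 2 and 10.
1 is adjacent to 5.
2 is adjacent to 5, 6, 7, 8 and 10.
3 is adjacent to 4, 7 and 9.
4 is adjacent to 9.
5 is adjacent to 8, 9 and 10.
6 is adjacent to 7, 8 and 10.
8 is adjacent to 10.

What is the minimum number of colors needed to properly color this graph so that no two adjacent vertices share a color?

2, 5, 8, 10 are pairwise adjacent (a clique of size 4), so at least 4 colors are needed.
A valid assignment using 4 colors: 0=blue, 1=red, 2=red, 3=red, 4=blue, 5=blue, 6=blue, 7=green, 8=yellow, 9=green, 10=green. No two adjacent vertices share a color.

4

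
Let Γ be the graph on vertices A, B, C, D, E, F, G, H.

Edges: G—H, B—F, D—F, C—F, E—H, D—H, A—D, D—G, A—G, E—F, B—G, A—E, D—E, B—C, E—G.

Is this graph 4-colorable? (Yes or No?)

The chromatic number is 4. D, E, G, H form a clique, so at least 4 colors are needed.
4 colors suffice: color 1 → {B, E}; color 2 → {F, G}; color 3 → {C, D}; color 4 → {A, H}.
That is already a proper 4-coloring.

Yes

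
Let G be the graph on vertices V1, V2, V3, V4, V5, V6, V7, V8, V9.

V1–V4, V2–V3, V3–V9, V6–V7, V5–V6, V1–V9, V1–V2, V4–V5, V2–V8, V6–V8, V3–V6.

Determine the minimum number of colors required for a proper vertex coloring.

2

V2 and V3 are adjacent, so at least 2 colors are needed.
2 colors suffice: color 1 → {V2, V4, V6, V9}; color 2 → {V1, V3, V5, V7, V8}. Every edge joins two different colors.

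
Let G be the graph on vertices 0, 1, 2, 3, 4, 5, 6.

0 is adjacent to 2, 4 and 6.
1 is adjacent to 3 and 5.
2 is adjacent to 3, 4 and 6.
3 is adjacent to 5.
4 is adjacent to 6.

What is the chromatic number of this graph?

0, 2, 4, 6 are pairwise adjacent (a clique of size 4), so at least 4 colors are needed.
4 colors suffice: color a → {2, 5}; color b → {3, 4}; color c → {0, 1}; color d → {6}. No two adjacent vertices share a color.

4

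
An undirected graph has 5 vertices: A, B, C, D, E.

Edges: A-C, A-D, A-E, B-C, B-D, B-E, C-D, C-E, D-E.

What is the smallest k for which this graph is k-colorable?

4

A, C, D, E are pairwise adjacent (a clique of size 4), so at least 4 colors are needed.
4 colors suffice: color 1 → {E}; color 2 → {C}; color 3 → {D}; color 4 → {A, B}. Each edge has distinct colors on its endpoints.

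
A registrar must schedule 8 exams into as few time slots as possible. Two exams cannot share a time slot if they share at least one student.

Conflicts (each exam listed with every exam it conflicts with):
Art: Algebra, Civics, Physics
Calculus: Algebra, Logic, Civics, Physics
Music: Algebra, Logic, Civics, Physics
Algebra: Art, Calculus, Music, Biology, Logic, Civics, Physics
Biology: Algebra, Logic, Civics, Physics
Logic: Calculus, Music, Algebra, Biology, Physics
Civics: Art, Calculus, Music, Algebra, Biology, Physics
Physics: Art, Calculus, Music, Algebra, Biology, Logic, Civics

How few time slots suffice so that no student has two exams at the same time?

Calculus, Algebra, Logic, Physics pairwise conflict, so at least 4 time slots are needed.
4 time slots suffice: time slot 1 → {Algebra}; time slot 2 → {Physics}; time slot 3 → {Logic, Civics}; time slot 4 → {Art, Calculus, Music, Biology}. Every pair that conflicts lands in different time slots.

4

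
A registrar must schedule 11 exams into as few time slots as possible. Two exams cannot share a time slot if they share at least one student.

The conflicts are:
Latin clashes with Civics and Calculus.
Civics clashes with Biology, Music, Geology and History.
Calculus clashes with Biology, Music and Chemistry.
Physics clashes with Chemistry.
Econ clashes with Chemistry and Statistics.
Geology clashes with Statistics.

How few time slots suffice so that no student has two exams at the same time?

3

The cycle Chemistry-Calculus-Biology-Civics-Geology-Statistics-Econ-Chemistry has odd length 7, so it cannot be 2-colored; at least 3 time slots are needed.
A valid assignment using 3 time slots: Latin=2, Civics=1, Calculus=1, Physics=1, Biology=2, Econ=3, Music=2, Geology=2, Chemistry=2, History=2, Statistics=1. No two conflicting exams share a time slot.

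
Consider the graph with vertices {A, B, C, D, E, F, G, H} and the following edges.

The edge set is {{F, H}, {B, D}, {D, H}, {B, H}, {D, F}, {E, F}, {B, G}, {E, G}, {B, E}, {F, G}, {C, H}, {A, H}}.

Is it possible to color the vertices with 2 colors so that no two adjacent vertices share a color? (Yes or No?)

B, D, H are pairwise adjacent, so at least 3 colors are needed.
So 2 colors are not enough.

No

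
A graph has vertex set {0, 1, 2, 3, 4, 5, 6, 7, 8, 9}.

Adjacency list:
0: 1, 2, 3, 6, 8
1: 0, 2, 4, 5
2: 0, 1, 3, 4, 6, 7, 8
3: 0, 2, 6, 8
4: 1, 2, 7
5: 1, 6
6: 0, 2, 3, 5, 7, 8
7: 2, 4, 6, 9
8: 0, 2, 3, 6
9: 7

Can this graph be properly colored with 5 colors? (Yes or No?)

The chromatic number is 5. 0, 2, 3, 6, 8 are pairwise adjacent (a clique of size 5), so at least 5 colors are needed.
5 colors suffice: 0=c, 1=b, 2=a, 3=d, 4=d, 5=a, 6=b, 7=c, 8=e, 9=a.
That is already a proper 5-coloring.

Yes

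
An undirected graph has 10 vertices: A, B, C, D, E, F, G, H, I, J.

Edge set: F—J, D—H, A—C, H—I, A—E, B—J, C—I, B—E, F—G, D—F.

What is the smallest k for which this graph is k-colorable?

The cycle C-I-H-D-F-J-B-E-A-C has odd length 9, so it cannot be 2-colored; at least 3 colors are needed.
3 colors suffice: color 1 → {B, C, F, H}; color 2 → {D, E, G, I, J}; color 3 → {A}. Every edge joins two different colors.

3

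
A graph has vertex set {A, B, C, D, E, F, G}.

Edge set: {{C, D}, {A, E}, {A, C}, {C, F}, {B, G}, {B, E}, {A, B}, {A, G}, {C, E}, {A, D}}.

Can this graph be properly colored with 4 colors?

The chromatic number is 3. A, C, D are pairwise adjacent, so at least 3 colors are needed.
3 colors suffice: color 1 → {A, F}; color 2 → {B, C}; color 3 → {D, E, G}.
Since 4 ≥ 3, a proper 4-coloring certainly exists.

Yes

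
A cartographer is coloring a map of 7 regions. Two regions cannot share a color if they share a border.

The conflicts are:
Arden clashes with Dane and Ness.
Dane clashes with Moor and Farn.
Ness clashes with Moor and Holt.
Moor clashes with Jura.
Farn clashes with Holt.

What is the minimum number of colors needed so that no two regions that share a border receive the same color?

The cycle Farn-Dane-Arden-Ness-Holt-Farn has odd length 5, so it cannot be 2-colored; at least 3 colors are needed.
3 colors suffice: Arden=2, Dane=1, Ness=1, Moor=2, Farn=2, Holt=3, Jura=1. Every pair that conflicts lands in different colors.

3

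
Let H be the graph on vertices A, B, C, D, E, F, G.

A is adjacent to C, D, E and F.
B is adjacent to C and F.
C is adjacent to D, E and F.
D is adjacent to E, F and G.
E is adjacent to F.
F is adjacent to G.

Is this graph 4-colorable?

A, C, D, E, F are pairwise adjacent (a clique of size 5), so at least 5 colors are needed.
So 4 colors are not enough.

No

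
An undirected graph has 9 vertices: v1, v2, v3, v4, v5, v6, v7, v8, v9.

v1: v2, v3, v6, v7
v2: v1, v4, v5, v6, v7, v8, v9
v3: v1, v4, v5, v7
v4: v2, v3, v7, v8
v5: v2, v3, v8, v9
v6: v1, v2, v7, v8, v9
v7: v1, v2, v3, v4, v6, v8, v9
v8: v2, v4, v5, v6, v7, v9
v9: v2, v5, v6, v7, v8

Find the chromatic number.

5

v2, v6, v7, v8, v9 are mutually adjacent (a clique of size 5), so at least 5 colors are needed.
5 colors suffice: v1=green, v2=blue, v3=blue, v4=yellow, v5=red, v6=purple, v7=red, v8=green, v9=yellow. Every edge joins two different colors.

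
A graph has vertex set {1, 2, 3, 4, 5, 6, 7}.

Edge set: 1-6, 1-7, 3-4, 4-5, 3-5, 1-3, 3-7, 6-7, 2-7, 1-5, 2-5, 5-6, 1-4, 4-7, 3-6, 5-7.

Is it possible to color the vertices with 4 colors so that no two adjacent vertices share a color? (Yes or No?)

No

1, 3, 4, 5, 7 are mutually adjacent (a clique of size 5), so at least 5 colors are needed.
So 4 colors are not enough.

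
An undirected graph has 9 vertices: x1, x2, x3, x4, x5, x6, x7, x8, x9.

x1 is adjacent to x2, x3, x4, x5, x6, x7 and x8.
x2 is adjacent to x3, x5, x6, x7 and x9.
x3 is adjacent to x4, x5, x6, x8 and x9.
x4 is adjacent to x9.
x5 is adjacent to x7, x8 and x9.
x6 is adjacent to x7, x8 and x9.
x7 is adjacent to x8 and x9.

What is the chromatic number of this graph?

x2, x3, x5, x9 form a clique, so at least 4 colors are needed.
4 colors suffice: color 1 → {x3, x7}; color 2 → {x1, x9}; color 3 → {x4, x5, x6}; color 4 → {x2, x8}. Each edge has distinct colors on its endpoints.

4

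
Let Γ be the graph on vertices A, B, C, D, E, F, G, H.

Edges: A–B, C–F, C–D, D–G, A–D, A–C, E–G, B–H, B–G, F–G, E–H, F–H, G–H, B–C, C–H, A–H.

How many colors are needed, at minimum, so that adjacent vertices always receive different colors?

4

A, B, C, H are mutually adjacent (a clique of size 4), so at least 4 colors are needed.
4 colors suffice: color 1 → {D, H}; color 2 → {C, G}; color 3 → {A, E, F}; color 4 → {B}. Every edge joins two different colors.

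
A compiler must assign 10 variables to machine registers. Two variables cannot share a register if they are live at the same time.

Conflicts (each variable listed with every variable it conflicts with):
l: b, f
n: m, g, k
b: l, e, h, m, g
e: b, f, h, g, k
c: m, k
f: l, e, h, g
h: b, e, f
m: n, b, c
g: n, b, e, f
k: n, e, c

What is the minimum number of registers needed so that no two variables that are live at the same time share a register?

3

b, e, g pairwise conflict, so at least 3 registers are needed.
Using 3 registers: l=2, n=2, b=1, e=2, c=2, f=1, h=3, m=3, g=3, k=1. No two conflicting variables share a register.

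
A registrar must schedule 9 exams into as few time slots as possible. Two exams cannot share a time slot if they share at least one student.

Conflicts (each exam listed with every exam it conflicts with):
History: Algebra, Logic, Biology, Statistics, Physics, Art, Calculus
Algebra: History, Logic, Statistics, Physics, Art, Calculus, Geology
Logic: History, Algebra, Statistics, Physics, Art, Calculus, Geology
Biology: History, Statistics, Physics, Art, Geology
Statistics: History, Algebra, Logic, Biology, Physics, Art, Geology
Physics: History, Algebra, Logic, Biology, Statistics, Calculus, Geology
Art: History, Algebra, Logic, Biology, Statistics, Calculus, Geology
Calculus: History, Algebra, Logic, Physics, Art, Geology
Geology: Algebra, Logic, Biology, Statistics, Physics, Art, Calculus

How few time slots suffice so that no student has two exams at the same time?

Algebra, Logic, Statistics, Physics, Geology pairwise conflict, so at least 5 time slots are needed.
5 time slots suffice: time slot 1 → {Algebra, Biology}; time slot 2 → {History, Geology}; time slot 3 → {Statistics, Calculus}; time slot 4 → {Physics, Art}; time slot 5 → {Logic}. No two conflicting exams share a time slot.

5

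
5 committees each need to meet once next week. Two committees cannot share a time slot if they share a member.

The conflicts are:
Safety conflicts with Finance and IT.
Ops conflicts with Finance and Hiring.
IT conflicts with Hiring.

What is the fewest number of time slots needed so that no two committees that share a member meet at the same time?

3

The cycle Ops-Hiring-IT-Safety-Finance-Ops has odd length 5, so it cannot be 2-colored; at least 3 time slots are needed.
3 time slots suffice: time slot 1 → {Ops, IT}; time slot 2 → {Finance, Hiring}; time slot 3 → {Safety}. No two conflicting committees share a time slot.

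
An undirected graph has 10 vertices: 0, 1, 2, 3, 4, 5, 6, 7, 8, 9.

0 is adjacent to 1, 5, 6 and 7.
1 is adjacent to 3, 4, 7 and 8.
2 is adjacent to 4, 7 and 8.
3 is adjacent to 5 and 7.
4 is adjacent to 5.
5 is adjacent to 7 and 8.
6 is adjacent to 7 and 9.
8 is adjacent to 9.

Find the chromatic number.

3, 5, 7 are pairwise adjacent, so at least 3 colors are needed.
One proper 3-coloring: 0=green, 1=blue, 2=blue, 3=green, 4=red, 5=blue, 6=blue, 7=red, 8=red, 9=green. Each edge has distinct colors on its endpoints.

3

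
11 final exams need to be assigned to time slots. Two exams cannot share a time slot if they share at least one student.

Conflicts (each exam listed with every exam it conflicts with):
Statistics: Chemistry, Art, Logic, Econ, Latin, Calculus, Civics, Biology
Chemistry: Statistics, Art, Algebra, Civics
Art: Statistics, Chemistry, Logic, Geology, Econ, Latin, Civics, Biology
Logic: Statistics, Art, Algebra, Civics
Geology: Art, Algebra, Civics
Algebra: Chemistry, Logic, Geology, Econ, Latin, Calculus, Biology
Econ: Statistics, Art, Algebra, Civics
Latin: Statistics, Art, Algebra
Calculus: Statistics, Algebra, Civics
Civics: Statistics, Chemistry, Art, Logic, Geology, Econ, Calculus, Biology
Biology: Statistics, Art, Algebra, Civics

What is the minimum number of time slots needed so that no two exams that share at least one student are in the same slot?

Statistics, Chemistry, Art, Civics are mutually in conflict, so at least 4 time slots are needed.
4 time slots suffice: time slot 1 → {Statistics, Algebra}; time slot 2 → {Art, Calculus}; time slot 3 → {Latin, Civics}; time slot 4 → {Chemistry, Logic, Geology, Econ, Biology}. Every pair that conflicts lands in different time slots.

4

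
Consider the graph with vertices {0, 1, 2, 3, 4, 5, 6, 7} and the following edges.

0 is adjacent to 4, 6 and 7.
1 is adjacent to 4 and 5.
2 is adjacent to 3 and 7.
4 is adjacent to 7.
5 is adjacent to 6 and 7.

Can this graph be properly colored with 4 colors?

Yes

The chromatic number is 3. 0, 4, 7 are pairwise adjacent, so at least 3 colors are needed.
3 colors suffice: color red → {1, 3, 6, 7}; color blue → {0, 2, 5}; color green → {4}.
Since 4 ≥ 3, a proper 4-coloring certainly exists.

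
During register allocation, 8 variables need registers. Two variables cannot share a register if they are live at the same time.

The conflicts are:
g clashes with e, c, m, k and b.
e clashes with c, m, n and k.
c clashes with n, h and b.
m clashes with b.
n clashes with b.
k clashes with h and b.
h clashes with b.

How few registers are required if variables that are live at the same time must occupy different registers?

3

e, c, n are mutually in conflict, so at least 3 registers are needed.
A valid assignment using 3 registers: g=3, e=1, c=2, m=2, n=3, k=2, h=3, b=1. Each listed conflict is separated.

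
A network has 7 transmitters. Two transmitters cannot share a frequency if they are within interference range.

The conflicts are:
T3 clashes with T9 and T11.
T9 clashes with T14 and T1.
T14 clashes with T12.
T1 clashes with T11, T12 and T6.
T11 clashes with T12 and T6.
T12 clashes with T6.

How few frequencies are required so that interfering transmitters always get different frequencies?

T1, T11, T12, T6 pairwise conflict, so at least 4 frequencies are needed.
A valid assignment using 4 frequencies: T3=3, T9=1, T14=2, T1=3, T11=2, T12=1, T6=4. Every pair that conflicts lands in different frequencies.

4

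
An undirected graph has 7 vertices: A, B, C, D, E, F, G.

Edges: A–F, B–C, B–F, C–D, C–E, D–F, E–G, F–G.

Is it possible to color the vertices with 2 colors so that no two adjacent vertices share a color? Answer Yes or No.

The cycle C-B-F-G-E-C has odd length 5, so it cannot be 2-colored; at least 3 colors are needed.
So 2 colors are not enough.

No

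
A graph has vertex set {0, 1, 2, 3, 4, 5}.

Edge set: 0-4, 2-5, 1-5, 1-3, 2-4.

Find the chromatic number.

2

1 and 5 are adjacent, so at least 2 colors are needed.
One proper 2-coloring: 0=b, 1=b, 2=b, 3=a, 4=a, 5=a. Each edge has distinct colors on its endpoints.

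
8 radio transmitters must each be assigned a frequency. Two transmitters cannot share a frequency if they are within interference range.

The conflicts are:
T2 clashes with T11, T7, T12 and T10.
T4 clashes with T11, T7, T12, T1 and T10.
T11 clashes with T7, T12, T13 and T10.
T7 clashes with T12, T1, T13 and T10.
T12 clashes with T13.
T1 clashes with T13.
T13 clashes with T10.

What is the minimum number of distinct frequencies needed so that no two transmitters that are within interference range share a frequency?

4

T4, T11, T7, T12 pairwise conflict, so at least 4 frequencies are needed.
A valid assignment using 4 frequencies: T2=4, T4=4, T11=2, T7=1, T12=3, T1=2, T13=4, T10=3. No two conflicting transmitters share a frequency.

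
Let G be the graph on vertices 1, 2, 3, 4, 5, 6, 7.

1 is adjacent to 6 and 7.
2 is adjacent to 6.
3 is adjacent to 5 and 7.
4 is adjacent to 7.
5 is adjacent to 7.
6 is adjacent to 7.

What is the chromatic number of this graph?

3

1, 6, 7 are mutually adjacent, so at least 3 colors are needed.
3 colors suffice: color red → {2, 7}; color blue → {4, 5, 6}; color green → {1, 3}. Each edge has distinct colors on its endpoints.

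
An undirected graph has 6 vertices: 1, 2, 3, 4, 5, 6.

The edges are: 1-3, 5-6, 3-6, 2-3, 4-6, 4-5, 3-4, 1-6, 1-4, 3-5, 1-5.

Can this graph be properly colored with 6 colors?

Yes

The chromatic number is 5. 1, 3, 4, 5, 6 form a clique, so at least 5 colors are needed.
5 colors suffice: 1=e, 2=b, 3=a, 4=d, 5=b, 6=c.
Since 6 ≥ 5, a proper 6-coloring certainly exists.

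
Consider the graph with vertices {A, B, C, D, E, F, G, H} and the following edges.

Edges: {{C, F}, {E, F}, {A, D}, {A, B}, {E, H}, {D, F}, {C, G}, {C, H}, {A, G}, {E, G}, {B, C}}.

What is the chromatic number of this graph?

The cycle G-A-D-F-C-G has odd length 5, so it cannot be 2-colored; at least 3 colors are needed.
3 colors suffice: color 1 → {A, C, E}; color 2 → {B, F, G, H}; color 3 → {D}. Each edge has distinct colors on its endpoints.

3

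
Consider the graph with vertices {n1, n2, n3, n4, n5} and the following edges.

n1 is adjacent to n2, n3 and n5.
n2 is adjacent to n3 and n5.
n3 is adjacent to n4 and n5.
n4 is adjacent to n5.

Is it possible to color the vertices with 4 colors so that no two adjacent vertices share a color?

Yes

The chromatic number is 4. n1, n2, n3, n5 are pairwise adjacent (a clique of size 4), so at least 4 colors are needed.
4 colors suffice: n1=yellow, n2=green, n3=blue, n4=green, n5=red.
That is already a proper 4-coloring.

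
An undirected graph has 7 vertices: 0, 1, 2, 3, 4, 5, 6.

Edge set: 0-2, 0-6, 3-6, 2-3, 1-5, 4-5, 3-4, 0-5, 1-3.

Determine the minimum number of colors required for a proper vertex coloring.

The cycle 3-1-5-0-2-3 has odd length 5, so it cannot be 2-colored; at least 3 colors are needed.
3 colors suffice: color a → {3, 5}; color b → {0, 1, 4}; color c → {2, 6}. No two adjacent vertices share a color.

3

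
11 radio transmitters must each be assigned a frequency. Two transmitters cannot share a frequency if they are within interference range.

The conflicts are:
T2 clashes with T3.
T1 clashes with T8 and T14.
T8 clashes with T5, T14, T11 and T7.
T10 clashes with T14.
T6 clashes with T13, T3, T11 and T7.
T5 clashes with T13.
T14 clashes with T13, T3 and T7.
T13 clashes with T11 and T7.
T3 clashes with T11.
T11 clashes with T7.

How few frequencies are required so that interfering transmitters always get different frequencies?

4

T6, T13, T11, T7 pairwise conflict, so at least 4 frequencies are needed.
4 frequencies suffice: frequency 1 → {T2, T5, T14, T11}; frequency 2 → {T1, T10, T3, T7}; frequency 3 → {T8, T13}; frequency 4 → {T6}. Each listed conflict is separated.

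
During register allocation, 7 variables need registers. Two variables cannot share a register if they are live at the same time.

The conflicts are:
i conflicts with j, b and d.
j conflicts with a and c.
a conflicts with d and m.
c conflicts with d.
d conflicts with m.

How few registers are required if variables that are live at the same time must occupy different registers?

3

a, d, m all conflict with each other, so at least 3 registers are needed.
A valid assignment using 3 registers: i=2, j=1, a=2, c=2, b=1, d=1, m=3. No two conflicting variables share a register.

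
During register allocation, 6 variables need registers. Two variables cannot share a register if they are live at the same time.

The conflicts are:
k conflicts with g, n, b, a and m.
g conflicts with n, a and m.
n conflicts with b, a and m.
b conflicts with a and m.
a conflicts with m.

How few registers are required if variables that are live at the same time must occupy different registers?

k, g, n, a, m pairwise conflict, so at least 5 registers are needed.
5 registers suffice: register 1 → {k}; register 2 → {a}; register 3 → {m}; register 4 → {n}; register 5 → {g, b}. No two conflicting variables share a register.

5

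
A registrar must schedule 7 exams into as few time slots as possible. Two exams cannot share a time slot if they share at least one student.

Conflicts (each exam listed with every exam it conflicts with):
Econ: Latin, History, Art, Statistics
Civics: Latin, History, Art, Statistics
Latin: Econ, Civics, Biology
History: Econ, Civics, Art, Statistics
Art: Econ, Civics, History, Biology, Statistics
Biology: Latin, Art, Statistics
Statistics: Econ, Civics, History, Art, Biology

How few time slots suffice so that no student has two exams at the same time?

Civics, History, Art, Statistics are mutually in conflict, so at least 4 time slots are needed.
4 time slots suffice: time slot 1 → {Latin, Art}; time slot 2 → {Statistics}; time slot 3 → {Econ, Civics, Biology}; time slot 4 → {History}. Each listed conflict is separated.

4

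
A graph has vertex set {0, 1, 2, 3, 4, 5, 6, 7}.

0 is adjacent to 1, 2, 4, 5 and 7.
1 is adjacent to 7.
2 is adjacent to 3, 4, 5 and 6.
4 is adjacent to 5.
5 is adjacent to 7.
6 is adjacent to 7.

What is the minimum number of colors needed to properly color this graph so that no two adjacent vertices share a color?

0, 2, 4, 5 are pairwise adjacent (a clique of size 4), so at least 4 colors are needed.
4 colors suffice: color a → {2, 7}; color b → {0, 3, 6}; color c → {1, 5}; color d → {4}. Every edge joins two different colors.

4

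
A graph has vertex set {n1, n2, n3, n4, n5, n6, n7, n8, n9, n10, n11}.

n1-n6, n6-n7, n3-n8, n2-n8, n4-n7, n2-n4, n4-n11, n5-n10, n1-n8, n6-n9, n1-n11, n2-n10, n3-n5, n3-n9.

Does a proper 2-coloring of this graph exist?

The cycle n2-n10-n5-n3-n8-n2 has odd length 5, so it cannot be 2-colored; at least 3 colors are needed.
So 2 colors are not enough.

No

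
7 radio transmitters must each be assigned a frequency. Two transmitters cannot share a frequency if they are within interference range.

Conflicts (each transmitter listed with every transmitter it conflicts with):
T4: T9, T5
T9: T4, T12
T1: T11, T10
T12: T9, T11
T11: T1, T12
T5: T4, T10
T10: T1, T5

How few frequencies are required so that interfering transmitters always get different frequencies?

The cycle T9-T4-T5-T10-T1-T11-T12-T9 has odd length 7, so it cannot be 2-colored; at least 3 frequencies are needed.
3 frequencies suffice: T4=1, T9=3, T1=2, T12=2, T11=1, T5=2, T10=1. Each listed conflict is separated.

3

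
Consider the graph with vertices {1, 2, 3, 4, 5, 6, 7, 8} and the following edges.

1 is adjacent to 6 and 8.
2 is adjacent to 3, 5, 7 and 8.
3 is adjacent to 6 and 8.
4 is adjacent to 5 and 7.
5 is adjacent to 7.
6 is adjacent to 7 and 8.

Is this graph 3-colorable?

Yes

The chromatic number is 3. 1, 6, 8 are mutually adjacent, so at least 3 colors are needed.
One proper 3-coloring: 1=c, 2=a, 3=c, 4=a, 5=c, 6=a, 7=b, 8=b.
That is already a proper 3-coloring.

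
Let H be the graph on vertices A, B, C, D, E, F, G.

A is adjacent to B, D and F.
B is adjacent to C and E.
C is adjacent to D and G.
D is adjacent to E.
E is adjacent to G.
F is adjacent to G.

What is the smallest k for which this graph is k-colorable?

3

The cycle F-G-E-D-A-F has odd length 5, so it cannot be 2-colored; at least 3 colors are needed.
One proper 3-coloring: A=red, B=blue, C=red, D=blue, E=red, F=green, G=blue. Each edge has distinct colors on its endpoints.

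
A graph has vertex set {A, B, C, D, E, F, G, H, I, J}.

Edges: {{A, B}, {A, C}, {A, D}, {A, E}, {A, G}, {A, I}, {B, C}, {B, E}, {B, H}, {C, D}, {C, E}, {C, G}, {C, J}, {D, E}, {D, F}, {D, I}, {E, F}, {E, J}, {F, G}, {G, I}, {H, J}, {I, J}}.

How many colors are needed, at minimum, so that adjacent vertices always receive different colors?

A, B, C, E form a clique, so at least 4 colors are needed.
One proper 4-coloring: A=2, B=4, C=3, D=4, E=1, F=2, G=4, H=1, I=1, J=2. Every edge joins two different colors.

4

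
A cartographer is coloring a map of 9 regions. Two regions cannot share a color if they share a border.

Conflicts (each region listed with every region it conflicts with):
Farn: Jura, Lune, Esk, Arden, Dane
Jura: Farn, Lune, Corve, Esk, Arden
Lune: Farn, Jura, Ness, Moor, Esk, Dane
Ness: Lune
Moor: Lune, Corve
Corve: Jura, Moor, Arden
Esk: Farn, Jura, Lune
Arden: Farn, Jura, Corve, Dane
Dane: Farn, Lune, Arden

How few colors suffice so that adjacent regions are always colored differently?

Farn, Jura, Lune, Esk all conflict with each other, so at least 4 colors are needed.
A valid assignment using 4 colors: Farn=3, Jura=2, Lune=1, Ness=2, Moor=2, Corve=3, Esk=4, Arden=1, Dane=2. Each listed conflict is separated.

4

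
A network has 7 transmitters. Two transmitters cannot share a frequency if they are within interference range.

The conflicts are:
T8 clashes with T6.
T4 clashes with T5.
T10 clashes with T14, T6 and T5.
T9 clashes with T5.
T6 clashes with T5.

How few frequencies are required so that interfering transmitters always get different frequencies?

T10, T6, T5 are mutually in conflict, so at least 3 frequencies are needed.
A valid assignment using 3 frequencies: T8=1, T4=2, T10=2, T14=1, T9=2, T6=3, T5=1. Each listed conflict is separated.

3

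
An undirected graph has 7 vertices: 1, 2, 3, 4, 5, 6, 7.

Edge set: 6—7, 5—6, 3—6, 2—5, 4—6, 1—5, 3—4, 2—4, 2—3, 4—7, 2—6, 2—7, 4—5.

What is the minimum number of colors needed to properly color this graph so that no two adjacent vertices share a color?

4

2, 3, 4, 6 are mutually adjacent (a clique of size 4), so at least 4 colors are needed.
A valid assignment using 4 colors: 1=a, 2=b, 3=d, 4=a, 5=d, 6=c, 7=d. No two adjacent vertices share a color.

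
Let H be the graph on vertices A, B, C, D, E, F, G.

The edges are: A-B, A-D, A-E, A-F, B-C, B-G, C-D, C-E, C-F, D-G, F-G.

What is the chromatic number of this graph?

A and D are adjacent, so at least 2 colors are needed.
2 colors suffice: A=red, B=blue, C=red, D=blue, E=blue, F=blue, G=red. Every edge joins two different colors.

2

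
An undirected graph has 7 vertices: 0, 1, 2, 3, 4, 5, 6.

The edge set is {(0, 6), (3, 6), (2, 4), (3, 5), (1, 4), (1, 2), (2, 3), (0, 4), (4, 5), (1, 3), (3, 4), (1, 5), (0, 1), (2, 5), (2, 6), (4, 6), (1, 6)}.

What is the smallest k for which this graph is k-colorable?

1, 2, 3, 4, 6 are pairwise adjacent (a clique of size 5), so at least 5 colors are needed.
5 colors suffice: color a → {4}; color b → {1}; color c → {5, 6}; color d → {0, 2}; color e → {3}. Every edge joins two different colors.

5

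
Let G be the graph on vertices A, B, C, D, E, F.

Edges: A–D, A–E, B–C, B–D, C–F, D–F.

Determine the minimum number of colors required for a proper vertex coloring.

A and E are adjacent, so at least 2 colors are needed.
2 colors suffice: color red → {C, D, E}; color blue → {A, B, F}. Each edge has distinct colors on its endpoints.

2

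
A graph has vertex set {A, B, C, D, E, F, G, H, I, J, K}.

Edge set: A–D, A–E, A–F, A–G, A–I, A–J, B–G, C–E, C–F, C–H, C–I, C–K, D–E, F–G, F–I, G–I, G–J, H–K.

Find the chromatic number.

A, F, G, I are pairwise adjacent (a clique of size 4), so at least 4 colors are needed.
One proper 4-coloring: A=1, B=1, C=1, D=3, E=2, F=4, G=2, H=3, I=3, J=3, K=2. Every edge joins two different colors.

4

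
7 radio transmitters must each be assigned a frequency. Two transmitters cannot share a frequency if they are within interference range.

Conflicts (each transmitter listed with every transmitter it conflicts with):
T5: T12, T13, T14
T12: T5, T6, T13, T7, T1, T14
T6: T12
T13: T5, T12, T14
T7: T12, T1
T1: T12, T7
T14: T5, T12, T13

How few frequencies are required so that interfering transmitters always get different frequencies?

T5, T12, T13, T14 are mutually in conflict, so at least 4 frequencies are needed.
A valid assignment using 4 frequencies: T5=3, T12=1, T6=2, T13=2, T7=2, T1=3, T14=4. Every pair that conflicts lands in different frequencies.

4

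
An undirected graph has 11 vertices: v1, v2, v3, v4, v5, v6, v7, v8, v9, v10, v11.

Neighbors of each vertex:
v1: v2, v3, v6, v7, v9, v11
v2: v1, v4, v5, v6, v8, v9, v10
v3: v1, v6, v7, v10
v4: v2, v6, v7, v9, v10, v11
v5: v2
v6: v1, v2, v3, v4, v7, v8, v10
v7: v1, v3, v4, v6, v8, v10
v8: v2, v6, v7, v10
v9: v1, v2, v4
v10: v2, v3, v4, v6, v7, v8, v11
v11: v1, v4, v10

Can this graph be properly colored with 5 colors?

Yes

The chromatic number is 4. v1, v3, v6, v7 are mutually adjacent (a clique of size 4), so at least 4 colors are needed.
4 colors suffice: color 1 → {v2, v7, v11}; color 2 → {v5, v6, v9}; color 3 → {v1, v10}; color 4 → {v3, v4, v8}.
Since 5 ≥ 4, a proper 5-coloring certainly exists.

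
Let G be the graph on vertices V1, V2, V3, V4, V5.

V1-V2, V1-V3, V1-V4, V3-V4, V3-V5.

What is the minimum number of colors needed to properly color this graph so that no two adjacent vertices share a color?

3

V1, V3, V4 form a triangle, so at least 3 colors are needed.
A valid assignment using 3 colors: V1=1, V2=2, V3=2, V4=3, V5=1. Each edge has distinct colors on its endpoints.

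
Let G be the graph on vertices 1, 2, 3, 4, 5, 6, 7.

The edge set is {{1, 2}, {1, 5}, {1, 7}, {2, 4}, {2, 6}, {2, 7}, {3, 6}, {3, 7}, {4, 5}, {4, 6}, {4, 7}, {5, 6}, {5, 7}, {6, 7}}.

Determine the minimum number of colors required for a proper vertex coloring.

2, 4, 6, 7 form a clique, so at least 4 colors are needed.
4 colors suffice: 1=blue, 2=green, 3=green, 4=yellow, 5=green, 6=blue, 7=red. Every edge joins two different colors.

4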